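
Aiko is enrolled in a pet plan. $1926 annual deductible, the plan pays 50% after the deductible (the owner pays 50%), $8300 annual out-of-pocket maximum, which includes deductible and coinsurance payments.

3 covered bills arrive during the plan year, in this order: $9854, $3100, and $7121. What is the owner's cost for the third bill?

#1 ($9854): deductible takes $1926, $7928 remains; 50% of $7928 = $3964. Cost to owner: $5890. OOP to date $5890.
#2 ($3100): deductible already satisfied, so owner's share is 50% × $3100 = $1550. Owner pays $1550; OOP now $7440.
#3 ($7121): 50% coinsurance on $7121 = $3560.50. That would push OOP to $11000.50, over the $8300 cap, so owner pays $8300 − $7440 = $860.

$860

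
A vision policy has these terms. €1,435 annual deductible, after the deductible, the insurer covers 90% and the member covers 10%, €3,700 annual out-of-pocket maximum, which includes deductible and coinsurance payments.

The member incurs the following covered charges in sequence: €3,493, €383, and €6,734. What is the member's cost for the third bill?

#1 (€3,493): €1,435 to deductible, leaving €2,058; coinsurance €2,058 × 10% = €205.80. Member owes €1,640.80 (running OOP €1,640.80).
#2 (€383): 10% coinsurance on €383 = €38.30. Cost to member: €38.30. OOP to date €1,679.10.
#3 (€6,734): deductible already satisfied, so member's share is 10% × €6,734 = €673.40. Cost to member: €673.40. OOP to date €2,352.50.

€673.40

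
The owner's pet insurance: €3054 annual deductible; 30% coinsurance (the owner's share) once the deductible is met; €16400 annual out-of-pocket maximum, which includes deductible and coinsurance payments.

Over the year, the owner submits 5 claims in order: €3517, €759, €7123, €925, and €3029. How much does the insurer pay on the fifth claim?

Claim 1 — €3517: deductible takes €3054, €463 remains; coinsurance €463 × 30% = €138.90. Owner pays €3192.90; OOP now €3192.90. Insurer: €3517 − €3192.90 = €324.10.
Claim 2 — €759: 30% coinsurance on €759 = €227.70. Owner owes €227.70 (running OOP €3420.60). Insurer: €759 − €227.70 = €531.30.
Claim 3 — €7123: deductible met; 30% of €7123 = €2136.90. Owner owes €2136.90 (running OOP €5557.50). Insurer: €7123 − €2136.90 = €4986.10.
Claim 4 — €925: deductible already satisfied, so owner's share is 30% × €925 = €277.50. Owner pays €277.50; OOP now €5835. Plan pays €925 − €277.50 = €647.50.
Claim 5 — €3029: deductible met; 30% of €3029 = €908.70. Owner owes €908.70 (running OOP €6743.70). Insurer: €3029 − €908.70 = €2120.30.

€2120.30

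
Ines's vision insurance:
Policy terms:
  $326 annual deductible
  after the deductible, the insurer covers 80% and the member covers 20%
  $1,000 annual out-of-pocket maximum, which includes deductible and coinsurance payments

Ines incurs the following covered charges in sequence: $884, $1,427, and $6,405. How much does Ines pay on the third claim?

Bill 1, $884: $326 to deductible, leaving $558; coinsurance $558 × 20% = $111.60. Cost to member: $437.60. OOP to date $437.60.
Bill 2, $1,427: 20% coinsurance on $1,427 = $285.40. Member owes $285.40 (running OOP $723).
Bill 3, $6,405: deductible met; 20% of $6,405 = $1,281. Adding that to $723 gives $2,004, past the $1,000 cap; member pays only $1,000 − $723 = $277.

$277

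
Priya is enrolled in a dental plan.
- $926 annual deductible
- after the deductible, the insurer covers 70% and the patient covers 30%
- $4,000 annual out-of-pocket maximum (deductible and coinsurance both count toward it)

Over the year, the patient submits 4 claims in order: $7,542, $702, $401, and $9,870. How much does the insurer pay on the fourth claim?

Claim 1 ($7,542): deductible takes $926, $6,616 remains; coinsurance $6,616 × 30% = $1,984.80. Patient pays $2,910.80; OOP now $2,910.80. Insurer: $7,542 − $2,910.80 = $4,631.20.
Claim 2 ($702): deductible already satisfied, so patient's share is 30% × $702 = $210.60. Cost to patient: $210.60. OOP to date $3,121.40. Insurer: $702 − $210.60 = $491.40.
Claim 3 ($401): deductible already satisfied, so patient's share is 30% × $401 = $120.30. Patient pays $120.30; OOP now $3,241.70. Plan pays $401 − $120.30 = $280.70.
Claim 4 ($9,870): 30% coinsurance on $9,870 = $2,961. That would push OOP to $6,202.70, over the $4,000 cap, so patient pays $4,000 − $3,241.70 = $758.30. Plan pays $9,870 − $758.30 = $9,111.70.

$9,111.70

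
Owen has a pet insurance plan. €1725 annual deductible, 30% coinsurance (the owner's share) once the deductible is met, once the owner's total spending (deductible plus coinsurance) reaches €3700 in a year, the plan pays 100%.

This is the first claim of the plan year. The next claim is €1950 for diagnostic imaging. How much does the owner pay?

€1792.50

Deductible not yet touched, so the first €1725 of the bill goes to the deductible.
After the €1725 deductible portion, €1950 − €1725 = €225 is subject to coinsurance.
Coinsurance: €225 × 30% = €67.50.
So the owner owes €1725 + €67.50 = €1792.50 before any cap.
Cumulative spending €0 + €1792.50 = €1792.50 stays under the €3700 maximum.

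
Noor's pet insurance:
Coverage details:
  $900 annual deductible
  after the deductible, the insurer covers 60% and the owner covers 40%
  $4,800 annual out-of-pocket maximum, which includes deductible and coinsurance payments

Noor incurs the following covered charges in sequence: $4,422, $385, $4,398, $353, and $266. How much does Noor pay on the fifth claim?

Claim 1 — $4,422: deductible takes $900, $3,522 remains; 40% of $3,522 = $1,408.80. Cost to owner: $2,308.80. OOP to date $2,308.80.
Claim 2 — $385: 40% coinsurance on $385 = $154. Owner pays $154; OOP now $2,462.80.
Claim 3 — $4,398: deductible met; 40% of $4,398 = $1,759.20. Owner owes $1,759.20 (running OOP $4,222).
Claim 4 — $353: deductible already satisfied, so owner's share is 40% × $353 = $141.20. Owner owes $141.20 (running OOP $4,363.20).
Claim 5 — $266: 40% coinsurance on $266 = $106.40. Owner owes $106.40 (running OOP $4,469.60).

$106.40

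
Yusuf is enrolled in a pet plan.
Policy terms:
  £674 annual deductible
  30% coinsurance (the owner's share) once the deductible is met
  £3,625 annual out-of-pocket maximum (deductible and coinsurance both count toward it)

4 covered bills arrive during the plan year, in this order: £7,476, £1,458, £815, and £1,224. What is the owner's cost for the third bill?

£244.50

Claim 1 (£7,476): £674 finishes the deductible; £6,802 goes to coinsurance; coinsurance £6,802 × 30% = £2,040.60. Owner pays £2,714.60; OOP now £2,714.60.
Claim 2 (£1,458): 30% coinsurance on £1,458 = £437.40. Owner owes £437.40 (running OOP £3,152).
Claim 3 (£815): 30% coinsurance on £815 = £244.50. Owner owes £244.50 (running OOP £3,396.50).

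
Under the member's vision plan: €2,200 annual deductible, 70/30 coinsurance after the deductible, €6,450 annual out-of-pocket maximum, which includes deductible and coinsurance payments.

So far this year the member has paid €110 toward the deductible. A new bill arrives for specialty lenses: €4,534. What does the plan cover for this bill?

Remaining deductible: €2,200 − €110 = €2,090.
That leaves €4,534 − €2,090 = €2,444 for coinsurance.
Member's 30% share of €2,444 is €733.20.
Member responsibility before any cap: €2,090 + €733.20 = €2,823.20.
Total out-of-pocket so far would be €110 + €2,823.20 = €2,933.20, below the €6,450 cap — no reduction.
The plan picks up €4,534 − €2,823.20 = €1,710.80.

€1,710.80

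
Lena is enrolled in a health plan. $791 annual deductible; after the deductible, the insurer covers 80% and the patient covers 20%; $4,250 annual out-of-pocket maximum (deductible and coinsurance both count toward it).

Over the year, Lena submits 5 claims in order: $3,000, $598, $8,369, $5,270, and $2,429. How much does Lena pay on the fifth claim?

Claim 1 ($3,000): $791 to deductible, leaving $2,209; coinsurance $2,209 × 20% = $441.80. Patient owes $1,232.80 (running OOP $1,232.80).
Claim 2 ($598): deductible already satisfied, so patient's share is 20% × $598 = $119.60. Patient pays $119.60; OOP now $1,352.40.
Claim 3 ($8,369): deductible met; 20% of $8,369 = $1,673.80. Patient pays $1,673.80; OOP now $3,026.20.
Claim 4 ($5,270): deductible met; 20% of $5,270 = $1,054. Patient pays $1,054; OOP now $4,080.20.
Claim 5 ($2,429): deductible already satisfied, so patient's share is 20% × $2,429 = $485.80. OOP would hit $4,566 > $4,250, so the cap limits the patient to $4,250 − $4,080.20 = $169.80.

$169.80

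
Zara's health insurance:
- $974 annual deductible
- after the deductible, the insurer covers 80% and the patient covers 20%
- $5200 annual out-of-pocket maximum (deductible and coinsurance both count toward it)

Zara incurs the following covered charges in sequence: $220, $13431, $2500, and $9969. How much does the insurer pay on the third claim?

$2000

Claim 1 — $220: all of it applies to the deductible. Cost to patient: $220. OOP to date $220. Insurer: $220 − $220 = $0.
Claim 2 — $13431: deductible takes $754, $12677 remains; patient's 20% is $2535.40. Cost to patient: $3289.40. OOP to date $3509.40. Plan pays $13431 − $3289.40 = $10141.60.
Claim 3 — $2500: 20% coinsurance on $2500 = $500. Cost to patient: $500. OOP to date $4009.40. Insurer: $2500 − $500 = $2000.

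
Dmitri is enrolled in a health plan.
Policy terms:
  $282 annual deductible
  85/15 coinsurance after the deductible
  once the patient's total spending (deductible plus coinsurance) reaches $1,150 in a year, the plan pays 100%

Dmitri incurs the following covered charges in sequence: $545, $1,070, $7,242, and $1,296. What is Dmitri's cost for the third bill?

Claim 1 — $545: deductible takes $282, $263 remains; patient's 15% is $39.45. Patient pays $321.45; OOP now $321.45.
Claim 2 — $1,070: 15% coinsurance on $1,070 = $160.50. Patient pays $160.50; OOP now $481.95.
Claim 3 — $7,242: 15% coinsurance on $7,242 = $1,086.30. OOP would hit $1,568.25 > $1,150, so the cap limits the patient to $1,150 − $481.95 = $668.05.

$668.05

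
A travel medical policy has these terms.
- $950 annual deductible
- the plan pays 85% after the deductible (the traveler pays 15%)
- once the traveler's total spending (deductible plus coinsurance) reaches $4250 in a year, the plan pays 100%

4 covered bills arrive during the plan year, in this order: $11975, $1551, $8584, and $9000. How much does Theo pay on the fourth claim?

#1 ($11975): deductible takes $950, $11025 remains; 15% of $11025 = $1653.75. Traveler owes $2603.75 (running OOP $2603.75).
#2 ($1551): deductible already satisfied, so traveler's share is 15% × $1551 = $232.65. Cost to traveler: $232.65. OOP to date $2836.40.
#3 ($8584): 15% coinsurance on $8584 = $1287.60. Traveler owes $1287.60 (running OOP $4124).
#4 ($9000): deductible already satisfied, so traveler's share is 15% × $9000 = $1350. That would push OOP to $5474, over the $4250 cap, so traveler pays $4250 − $4124 = $126.

$126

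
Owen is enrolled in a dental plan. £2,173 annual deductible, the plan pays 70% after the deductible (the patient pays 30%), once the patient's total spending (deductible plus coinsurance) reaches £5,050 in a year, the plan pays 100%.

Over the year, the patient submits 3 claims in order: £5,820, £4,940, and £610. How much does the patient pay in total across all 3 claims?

£4,932.10

Bill 1, £5,820: £2,173 to deductible, leaving £3,647; 30% of £3,647 = £1,094.10. Patient owes £3,267.10 (running OOP £3,267.10).
Bill 2, £4,940: 30% coinsurance on £4,940 = £1,482. Patient pays £1,482; OOP now £4,749.10.
Bill 3, £610: deductible met; 30% of £610 = £183. Cost to patient: £183. OOP to date £4,932.10.
Total paid by the patient: £3,267.10 + £1,482 + £183 = £4,932.10.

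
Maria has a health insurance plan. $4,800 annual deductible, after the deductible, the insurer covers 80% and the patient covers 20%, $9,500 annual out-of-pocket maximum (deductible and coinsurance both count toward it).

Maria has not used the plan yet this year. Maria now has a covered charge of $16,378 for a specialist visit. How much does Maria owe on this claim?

The full $4,800 deductible is still open; $4,800 of this bill applies to it.
The remaining $11,578 (= $16,378 − $4,800) moves to coinsurance.
20% of $11,578 = $2,315.60 falls to the patient.
That puts the patient's cost at $4,800 + $2,315.60 = $7,115.60 before any cap.
Total out-of-pocket so far would be $0 + $7,115.60 = $7,115.60, below the $9,500 cap — no reduction.

$7,115.60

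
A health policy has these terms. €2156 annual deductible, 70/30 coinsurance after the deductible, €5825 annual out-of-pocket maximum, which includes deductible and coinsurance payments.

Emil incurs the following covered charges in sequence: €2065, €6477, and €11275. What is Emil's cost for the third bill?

Bill 1, €2065: all of it applies to the deductible. Patient owes €2065 (running OOP €2065).
Bill 2, €6477: deductible takes €91, €6386 remains; 30% of €6386 = €1915.80. Cost to patient: €2006.80. OOP to date €4071.80.
Bill 3, €11275: deductible met; 30% of €11275 = €3382.50. OOP would hit €7454.30 > €5825, so the cap limits the patient to €5825 − €4071.80 = €1753.20.

€1753.20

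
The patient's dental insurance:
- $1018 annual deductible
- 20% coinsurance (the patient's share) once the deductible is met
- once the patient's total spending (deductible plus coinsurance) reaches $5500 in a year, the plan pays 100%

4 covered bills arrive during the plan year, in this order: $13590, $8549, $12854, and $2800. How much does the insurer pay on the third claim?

$12596.20

Claim 1 ($13590): deductible takes $1018, $12572 remains; coinsurance $12572 × 20% = $2514.40. Patient pays $3532.40; OOP now $3532.40. Insurer: $13590 − $3532.40 = $10057.60.
Claim 2 ($8549): deductible met; 20% of $8549 = $1709.80. Cost to patient: $1709.80. OOP to date $5242.20. Plan pays $8549 − $1709.80 = $6839.20.
Claim 3 ($12854): deductible already satisfied, so patient's share is 20% × $12854 = $2570.80. Adding that to $5242.20 gives $7813, past the $5500 cap; patient pays only $5500 − $5242.20 = $257.80. Insurer: $12854 − $257.80 = $12596.20.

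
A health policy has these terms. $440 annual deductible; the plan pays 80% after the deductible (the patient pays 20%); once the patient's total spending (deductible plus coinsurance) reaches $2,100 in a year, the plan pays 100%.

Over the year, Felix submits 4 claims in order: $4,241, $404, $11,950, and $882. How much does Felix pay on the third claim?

Bill 1, $4,241: deductible takes $440, $3,801 remains; coinsurance $3,801 × 20% = $760.20. Cost to patient: $1,200.20. OOP to date $1,200.20.
Bill 2, $404: deductible already satisfied, so patient's share is 20% × $404 = $80.80. Patient pays $80.80; OOP now $1,281.
Bill 3, $11,950: 20% coinsurance on $11,950 = $2,390. OOP would hit $3,671 > $2,100, so the cap limits the patient to $2,100 − $1,281 = $819.

$819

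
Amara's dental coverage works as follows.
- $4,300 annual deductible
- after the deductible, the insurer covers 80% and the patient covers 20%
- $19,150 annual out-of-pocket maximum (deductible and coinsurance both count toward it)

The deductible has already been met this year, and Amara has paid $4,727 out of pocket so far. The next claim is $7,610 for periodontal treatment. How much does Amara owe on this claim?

The deductible is already satisfied, so the full bill goes to coinsurance.
20% of $7,610 = $1,522 falls to the patient.
Year-to-date out-of-pocket becomes $4,727 + $1,522 = $6,249, still under the $19,150 maximum, so no cap applies.

$1,522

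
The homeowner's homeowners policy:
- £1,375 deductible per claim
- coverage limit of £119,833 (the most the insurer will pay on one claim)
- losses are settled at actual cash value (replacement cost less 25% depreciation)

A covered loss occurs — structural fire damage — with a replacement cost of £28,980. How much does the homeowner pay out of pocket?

£8,620

At 25% depreciation, ACV = £28,980 − £7,245 = £21,735.
Less the £1,375 deductible: £21,735 − £1,375 = £20,360.
That's under the £119,833 cap, so the insurer reimburses the full £20,360.
Homeowner's share is the uncovered remainder: £28,980 − £20,360 = £8,620.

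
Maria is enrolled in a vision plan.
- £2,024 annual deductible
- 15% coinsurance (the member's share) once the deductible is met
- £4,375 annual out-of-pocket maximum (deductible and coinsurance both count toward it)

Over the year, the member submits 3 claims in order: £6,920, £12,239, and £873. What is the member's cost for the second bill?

Claim 1 — £6,920: deductible takes £2,024, £4,896 remains; member's 15% is £734.40. Cost to member: £2,758.40. OOP to date £2,758.40.
Claim 2 — £12,239: deductible met; 15% of £12,239 = £1,835.85. Adding that to £2,758.40 gives £4,594.25, past the £4,375 cap; member pays only £4,375 − £2,758.40 = £1,616.60.

£1,616.60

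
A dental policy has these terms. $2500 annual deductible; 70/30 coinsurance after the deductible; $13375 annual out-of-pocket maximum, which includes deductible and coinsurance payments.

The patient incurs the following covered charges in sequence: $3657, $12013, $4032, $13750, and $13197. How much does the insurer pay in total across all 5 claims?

$33274

Claim 1 ($3657): $2500 to deductible, leaving $1157; coinsurance $1157 × 30% = $347.10. Patient owes $2847.10 (running OOP $2847.10). Plan pays $3657 − $2847.10 = $809.90.
Claim 2 ($12013): 30% coinsurance on $12013 = $3603.90. Patient pays $3603.90; OOP now $6451. Insurer: $12013 − $3603.90 = $8409.10.
Claim 3 ($4032): 30% coinsurance on $4032 = $1209.60. Patient owes $1209.60 (running OOP $7660.60). Plan pays $4032 − $1209.60 = $2822.40.
Claim 4 ($13750): deductible met; 30% of $13750 = $4125. Patient owes $4125 (running OOP $11785.60). Insurer: $13750 − $4125 = $9625.
Claim 5 ($13197): deductible already satisfied, so patient's share is 30% × $13197 = $3959.10. That would push OOP to $15744.70, over the $13375 cap, so patient pays $13375 − $11785.60 = $1589.40. Plan pays $13197 − $1589.40 = $11607.60.
Insurer total: $809.90 + $8409.10 + $2822.40 + $9625 + $11607.60 = $33274.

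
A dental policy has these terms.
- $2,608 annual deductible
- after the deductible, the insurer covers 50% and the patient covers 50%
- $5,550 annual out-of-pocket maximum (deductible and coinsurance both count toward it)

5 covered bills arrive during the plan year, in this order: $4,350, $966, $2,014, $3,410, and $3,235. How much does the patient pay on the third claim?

$1,007

Bill 1, $4,350: $2,608 to deductible, leaving $1,742; patient's 50% is $871. Patient pays $3,479; OOP now $3,479.
Bill 2, $966: deductible already satisfied, so patient's share is 50% × $966 = $483. Patient pays $483; OOP now $3,962.
Bill 3, $2,014: 50% coinsurance on $2,014 = $1,007. Cost to patient: $1,007. OOP to date $4,969.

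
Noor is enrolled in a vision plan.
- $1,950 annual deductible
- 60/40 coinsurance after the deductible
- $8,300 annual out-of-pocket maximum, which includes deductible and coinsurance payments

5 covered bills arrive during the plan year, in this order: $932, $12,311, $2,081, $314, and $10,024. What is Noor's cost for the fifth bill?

Claim 1 — $932: all of it applies to the deductible. Member pays $932; OOP now $932.
Claim 2 — $12,311: $1,018 finishes the deductible; $11,293 goes to coinsurance; coinsurance $11,293 × 40% = $4,517.20. Cost to member: $5,535.20. OOP to date $6,467.20.
Claim 3 — $2,081: 40% coinsurance on $2,081 = $832.40. Cost to member: $832.40. OOP to date $7,299.60.
Claim 4 — $314: 40% coinsurance on $314 = $125.60. Member pays $125.60; OOP now $7,425.20.
Claim 5 — $10,024: 40% coinsurance on $10,024 = $4,009.60. Adding that to $7,425.20 gives $11,434.80, past the $8,300 cap; member pays only $8,300 − $7,425.20 = $874.80.

$874.80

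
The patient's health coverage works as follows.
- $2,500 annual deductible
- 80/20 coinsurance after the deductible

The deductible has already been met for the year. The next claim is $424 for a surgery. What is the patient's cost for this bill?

$84.80

With the deductible met, the entire $424 is subject to coinsurance.
Patient's 20% share of $424 is $84.80.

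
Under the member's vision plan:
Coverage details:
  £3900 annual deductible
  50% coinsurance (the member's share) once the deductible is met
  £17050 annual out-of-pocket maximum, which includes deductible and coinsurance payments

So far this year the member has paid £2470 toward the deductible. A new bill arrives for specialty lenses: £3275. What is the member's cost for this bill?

Deductible still to meet: £3900 − £2470 = £1430.
That leaves £3275 − £1430 = £1845 for coinsurance.
Member's 50% share of £1845 is £922.50.
That puts the member's cost at £1430 + £922.50 = £2352.50 before any cap.
Cumulative spending £2470 + £2352.50 = £4822.50 stays under the £17050 maximum.

£2352.50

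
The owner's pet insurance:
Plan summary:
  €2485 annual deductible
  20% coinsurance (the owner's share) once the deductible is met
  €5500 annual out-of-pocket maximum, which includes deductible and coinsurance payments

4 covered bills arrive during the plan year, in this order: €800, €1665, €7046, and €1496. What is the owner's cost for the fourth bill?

€299.20

Claim 1 (€800): entire amount goes to the deductible. Owner owes €800 (running OOP €800).
Claim 2 (€1665): fully absorbed by the deductible. Owner owes €1665 (running OOP €2465).
Claim 3 (€7046): deductible takes €20, €7026 remains; coinsurance €7026 × 20% = €1405.20. Cost to owner: €1425.20. OOP to date €3890.20.
Claim 4 (€1496): deductible already satisfied, so owner's share is 20% × €1496 = €299.20. Cost to owner: €299.20. OOP to date €4189.40.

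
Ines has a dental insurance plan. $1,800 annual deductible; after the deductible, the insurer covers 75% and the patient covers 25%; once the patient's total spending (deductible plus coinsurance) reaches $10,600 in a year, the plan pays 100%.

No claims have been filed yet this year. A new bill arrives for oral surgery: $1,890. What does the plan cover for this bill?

$67.50

The full $1,800 deductible is still open; $1,800 of this bill applies to it.
The remaining $90 (= $1,890 − $1,800) moves to coinsurance.
Patient's 25% share of $90 is $22.50.
So the patient owes $1,800 + $22.50 = $1,822.50 before any cap.
Cumulative spending $0 + $1,822.50 = $1,822.50 stays under the $10,600 maximum.
Insurer pays the balance: $1,890 − $1,822.50 = $67.50.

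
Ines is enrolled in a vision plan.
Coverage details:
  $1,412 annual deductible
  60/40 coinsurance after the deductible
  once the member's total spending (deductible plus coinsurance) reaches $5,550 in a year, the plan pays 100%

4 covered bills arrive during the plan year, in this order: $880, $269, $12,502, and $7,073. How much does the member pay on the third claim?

$4,401

Claim 1 — $880: all of it applies to the deductible. Member owes $880 (running OOP $880).
Claim 2 — $269: entire amount goes to the deductible. Cost to member: $269. OOP to date $1,149.
Claim 3 — $12,502: $263 finishes the deductible; $12,239 goes to coinsurance; 40% of $12,239 = $4,895.60. Together that's $263 + $4,895.60 = $5,158.60. Adding that to $1,149 gives $6,307.60, past the $5,550 cap; member pays only $5,550 − $1,149 = $4,401.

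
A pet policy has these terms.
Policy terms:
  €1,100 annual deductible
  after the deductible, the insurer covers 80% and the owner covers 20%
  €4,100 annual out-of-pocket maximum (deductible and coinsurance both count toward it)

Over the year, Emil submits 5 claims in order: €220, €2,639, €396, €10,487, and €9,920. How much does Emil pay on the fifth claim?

Claim 1 — €220: all of it applies to the deductible. Owner owes €220 (running OOP €220).
Claim 2 — €2,639: deductible takes €880, €1,759 remains; 20% of €1,759 = €351.80. Owner owes €1,231.80 (running OOP €1,451.80).
Claim 3 — €396: deductible met; 20% of €396 = €79.20. Owner owes €79.20 (running OOP €1,531).
Claim 4 — €10,487: 20% coinsurance on €10,487 = €2,097.40. Owner owes €2,097.40 (running OOP €3,628.40).
Claim 5 — €9,920: deductible already satisfied, so owner's share is 20% × €9,920 = €1,984. Adding that to €3,628.40 gives €5,612.40, past the €4,100 cap; owner pays only €4,100 − €3,628.40 = €471.60.

€471.60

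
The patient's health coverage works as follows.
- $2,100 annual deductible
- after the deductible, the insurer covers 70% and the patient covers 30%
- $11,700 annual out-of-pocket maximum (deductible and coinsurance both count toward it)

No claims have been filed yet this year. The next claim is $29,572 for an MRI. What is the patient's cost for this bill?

$10,341.60

Nothing has been paid toward the $2,100 deductible, so the first $2,100 of this charge is applied there.
After the $2,100 deductible portion, $29,572 − $2,100 = $27,472 is subject to coinsurance.
30% of $27,472 = $8,241.60 falls to the patient.
That puts the patient's cost at $2,100 + $8,241.60 = $10,341.60 before any cap.
Year-to-date out-of-pocket becomes $0 + $10,341.60 = $10,341.60, still under the $11,700 maximum, so no cap applies.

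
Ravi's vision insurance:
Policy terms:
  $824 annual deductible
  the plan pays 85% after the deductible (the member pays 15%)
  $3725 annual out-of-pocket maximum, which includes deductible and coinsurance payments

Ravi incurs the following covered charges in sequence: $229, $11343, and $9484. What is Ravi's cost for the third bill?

$1288.80

Claim 1 ($229): entire amount goes to the deductible. Cost to member: $229. OOP to date $229.
Claim 2 ($11343): $595 to deductible, leaving $10748; 15% of $10748 = $1612.20. Cost to member: $2207.20. OOP to date $2436.20.
Claim 3 ($9484): deductible met; 15% of $9484 = $1422.60. Adding that to $2436.20 gives $3858.80, past the $3725 cap; member pays only $3725 − $2436.20 = $1288.80.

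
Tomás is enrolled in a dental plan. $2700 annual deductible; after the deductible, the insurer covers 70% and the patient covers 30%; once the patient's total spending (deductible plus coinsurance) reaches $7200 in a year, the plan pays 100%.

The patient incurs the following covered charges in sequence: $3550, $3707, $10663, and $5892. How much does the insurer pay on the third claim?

$7530.10

#1 ($3550): $2700 finishes the deductible; $850 goes to coinsurance; coinsurance $850 × 30% = $255. Patient owes $2955 (running OOP $2955). Plan pays $3550 − $2955 = $595.
#2 ($3707): 30% coinsurance on $3707 = $1112.10. Patient owes $1112.10 (running OOP $4067.10). Insurer: $3707 − $1112.10 = $2594.90.
#3 ($10663): deductible already satisfied, so patient's share is 30% × $10663 = $3198.90. Adding that to $4067.10 gives $7266, past the $7200 cap; patient pays only $7200 − $4067.10 = $3132.90. Plan pays $10663 − $3132.90 = $7530.10.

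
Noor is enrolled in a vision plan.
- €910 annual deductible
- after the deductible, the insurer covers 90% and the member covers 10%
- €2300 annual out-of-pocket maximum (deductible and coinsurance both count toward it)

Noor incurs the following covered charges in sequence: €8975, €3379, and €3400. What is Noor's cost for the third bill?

€245.60

Claim 1 — €8975: €910 to deductible, leaving €8065; member's 10% is €806.50. Member owes €1716.50 (running OOP €1716.50).
Claim 2 — €3379: deductible met; 10% of €3379 = €337.90. Member owes €337.90 (running OOP €2054.40).
Claim 3 — €3400: deductible already satisfied, so member's share is 10% × €3400 = €340. That would push OOP to €2394.40, over the €2300 cap, so member pays €2300 − €2054.40 = €245.60.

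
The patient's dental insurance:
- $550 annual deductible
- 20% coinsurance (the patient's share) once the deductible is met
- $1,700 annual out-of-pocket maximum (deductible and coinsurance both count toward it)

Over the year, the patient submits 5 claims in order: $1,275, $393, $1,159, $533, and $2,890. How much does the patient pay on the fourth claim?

Claim 1 — $1,275: deductible takes $550, $725 remains; coinsurance $725 × 20% = $145. Patient pays $695; OOP now $695.
Claim 2 — $393: deductible already satisfied, so patient's share is 20% × $393 = $78.60. Patient pays $78.60; OOP now $773.60.
Claim 3 — $1,159: deductible already satisfied, so patient's share is 20% × $1,159 = $231.80. Cost to patient: $231.80. OOP to date $1,005.40.
Claim 4 — $533: deductible met; 20% of $533 = $106.60. Patient owes $106.60 (running OOP $1,112).

$106.60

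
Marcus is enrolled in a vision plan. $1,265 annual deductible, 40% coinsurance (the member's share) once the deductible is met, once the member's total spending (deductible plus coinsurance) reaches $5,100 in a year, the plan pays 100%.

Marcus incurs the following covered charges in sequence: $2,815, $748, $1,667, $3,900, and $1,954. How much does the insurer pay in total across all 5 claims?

Bill 1, $2,815: deductible takes $1,265, $1,550 remains; 40% of $1,550 = $620. Member owes $1,885 (running OOP $1,885). Plan pays $2,815 − $1,885 = $930.
Bill 2, $748: deductible met; 40% of $748 = $299.20. Member owes $299.20 (running OOP $2,184.20). Insurer: $748 − $299.20 = $448.80.
Bill 3, $1,667: 40% coinsurance on $1,667 = $666.80. Member pays $666.80; OOP now $2,851. Insurer: $1,667 − $666.80 = $1,000.20.
Bill 4, $3,900: deductible already satisfied, so member's share is 40% × $3,900 = $1,560. Member pays $1,560; OOP now $4,411. Plan pays $3,900 − $1,560 = $2,340.
Bill 5, $1,954: 40% coinsurance on $1,954 = $781.60. That would push OOP to $5,192.60, over the $5,100 cap, so member pays $5,100 − $4,411 = $689. Plan pays $1,954 − $689 = $1,265.
Insurer total = bills − member's total = $11,084 − $5,100 = $5,984.

$5,984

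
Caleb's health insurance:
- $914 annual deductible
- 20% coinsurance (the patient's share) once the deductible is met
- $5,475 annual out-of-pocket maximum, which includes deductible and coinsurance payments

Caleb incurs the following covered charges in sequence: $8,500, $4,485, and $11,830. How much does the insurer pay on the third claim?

$9,683.20

#1 ($8,500): $914 finishes the deductible; $7,586 goes to coinsurance; coinsurance $7,586 × 20% = $1,517.20. Patient pays $2,431.20; OOP now $2,431.20. Insurer: $8,500 − $2,431.20 = $6,068.80.
#2 ($4,485): deductible already satisfied, so patient's share is 20% × $4,485 = $897. Patient owes $897 (running OOP $3,328.20). Plan pays $4,485 − $897 = $3,588.
#3 ($11,830): deductible met; 20% of $11,830 = $2,366. That would push OOP to $5,694.20, over the $5,475 cap, so patient pays $5,475 − $3,328.20 = $2,146.80. Insurer: $11,830 − $2,146.80 = $9,683.20.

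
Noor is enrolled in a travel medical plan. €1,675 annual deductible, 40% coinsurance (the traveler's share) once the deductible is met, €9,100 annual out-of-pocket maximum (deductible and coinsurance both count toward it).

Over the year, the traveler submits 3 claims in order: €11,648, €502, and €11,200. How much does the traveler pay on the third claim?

€3,235

Claim 1 (€11,648): €1,675 to deductible, leaving €9,973; coinsurance €9,973 × 40% = €3,989.20. Cost to traveler: €5,664.20. OOP to date €5,664.20.
Claim 2 (€502): deductible already satisfied, so traveler's share is 40% × €502 = €200.80. Traveler owes €200.80 (running OOP €5,865).
Claim 3 (€11,200): deductible met; 40% of €11,200 = €4,480. OOP would hit €10,345 > €9,100, so the cap limits the traveler to €9,100 − €5,865 = €3,235.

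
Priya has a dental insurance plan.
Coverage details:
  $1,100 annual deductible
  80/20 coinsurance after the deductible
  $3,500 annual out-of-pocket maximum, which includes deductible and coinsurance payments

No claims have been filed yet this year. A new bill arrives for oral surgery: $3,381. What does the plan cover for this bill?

$1,824.80

Nothing has been paid toward the $1,100 deductible, so the first $1,100 of this charge is applied there.
After the $1,100 deductible portion, $3,381 − $1,100 = $2,281 is subject to coinsurance.
20% of $2,281 = $456.20 falls to the patient.
So the patient owes $1,100 + $456.20 = $1,556.20 before any cap.
Total out-of-pocket so far would be $0 + $1,556.20 = $1,556.20, below the $3,500 cap — no reduction.
The insurer covers the remainder: $3,381 − $1,556.20 = $1,824.80.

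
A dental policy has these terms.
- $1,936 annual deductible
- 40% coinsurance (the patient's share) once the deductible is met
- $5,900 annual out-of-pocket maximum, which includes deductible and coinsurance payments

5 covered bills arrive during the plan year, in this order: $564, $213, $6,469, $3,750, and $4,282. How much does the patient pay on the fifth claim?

$340

Bill 1, $564: all of it applies to the deductible. Patient owes $564 (running OOP $564).
Bill 2, $213: all of it applies to the deductible. Patient pays $213; OOP now $777.
Bill 3, $6,469: $1,159 to deductible, leaving $5,310; coinsurance $5,310 × 40% = $2,124. Patient owes $3,283 (running OOP $4,060).
Bill 4, $3,750: deductible already satisfied, so patient's share is 40% × $3,750 = $1,500. Patient owes $1,500 (running OOP $5,560).
Bill 5, $4,282: deductible already satisfied, so patient's share is 40% × $4,282 = $1,712.80. That would push OOP to $7,272.80, over the $5,900 cap, so patient pays $5,900 − $5,560 = $340.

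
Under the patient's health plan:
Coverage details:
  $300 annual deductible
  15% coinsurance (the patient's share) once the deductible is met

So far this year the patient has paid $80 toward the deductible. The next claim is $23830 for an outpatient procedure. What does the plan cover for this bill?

Deductible still to meet: $300 − $80 = $220.
The remaining $23610 (= $23830 − $220) moves to coinsurance.
Patient's 15% share of $23610 is $3541.50.
Patient responsibility: $220 + $3541.50 = $3761.50.
Insurer pays the balance: $23830 − $3761.50 = $20068.50.

$20068.50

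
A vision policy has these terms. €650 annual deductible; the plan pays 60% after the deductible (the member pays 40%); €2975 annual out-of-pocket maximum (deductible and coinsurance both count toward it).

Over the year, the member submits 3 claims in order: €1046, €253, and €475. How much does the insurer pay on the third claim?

Bill 1, €1046: deductible takes €650, €396 remains; coinsurance €396 × 40% = €158.40. Member pays €808.40; OOP now €808.40. Plan pays €1046 − €808.40 = €237.60.
Bill 2, €253: deductible met; 40% of €253 = €101.20. Member pays €101.20; OOP now €909.60. Insurer: €253 − €101.20 = €151.80.
Bill 3, €475: deductible already satisfied, so member's share is 40% × €475 = €190. Cost to member: €190. OOP to date €1099.60. Insurer: €475 − €190 = €285.

€285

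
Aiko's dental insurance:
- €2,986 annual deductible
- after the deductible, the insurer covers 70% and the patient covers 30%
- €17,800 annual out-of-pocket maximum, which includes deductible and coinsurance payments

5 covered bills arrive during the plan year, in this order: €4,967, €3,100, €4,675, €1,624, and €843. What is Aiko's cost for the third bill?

€1,402.50

Claim 1 (€4,967): €2,986 finishes the deductible; €1,981 goes to coinsurance; coinsurance €1,981 × 30% = €594.30. Patient pays €3,580.30; OOP now €3,580.30.
Claim 2 (€3,100): deductible already satisfied, so patient's share is 30% × €3,100 = €930. Patient pays €930; OOP now €4,510.30.
Claim 3 (€4,675): deductible met; 30% of €4,675 = €1,402.50. Cost to patient: €1,402.50. OOP to date €5,912.80.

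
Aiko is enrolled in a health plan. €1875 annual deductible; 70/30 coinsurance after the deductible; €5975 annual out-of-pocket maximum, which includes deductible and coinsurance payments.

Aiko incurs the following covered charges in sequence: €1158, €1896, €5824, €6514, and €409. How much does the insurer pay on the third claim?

Claim 1 (€1158): all of it applies to the deductible. Cost to patient: €1158. OOP to date €1158. Plan pays €1158 − €1158 = €0.
Claim 2 (€1896): deductible takes €717, €1179 remains; 30% of €1179 = €353.70. Cost to patient: €1070.70. OOP to date €2228.70. Plan pays €1896 − €1070.70 = €825.30.
Claim 3 (€5824): deductible already satisfied, so patient's share is 30% × €5824 = €1747.20. Cost to patient: €1747.20. OOP to date €3975.90. Insurer: €5824 − €1747.20 = €4076.80.

€4076.80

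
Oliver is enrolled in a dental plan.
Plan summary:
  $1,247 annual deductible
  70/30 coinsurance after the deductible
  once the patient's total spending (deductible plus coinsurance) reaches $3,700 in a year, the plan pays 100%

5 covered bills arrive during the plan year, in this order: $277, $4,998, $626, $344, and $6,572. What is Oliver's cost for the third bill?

$187.80

Claim 1 ($277): entire amount goes to the deductible. Patient owes $277 (running OOP $277).
Claim 2 ($4,998): $970 to deductible, leaving $4,028; coinsurance $4,028 × 30% = $1,208.40. Cost to patient: $2,178.40. OOP to date $2,455.40.
Claim 3 ($626): 30% coinsurance on $626 = $187.80. Patient pays $187.80; OOP now $2,643.20.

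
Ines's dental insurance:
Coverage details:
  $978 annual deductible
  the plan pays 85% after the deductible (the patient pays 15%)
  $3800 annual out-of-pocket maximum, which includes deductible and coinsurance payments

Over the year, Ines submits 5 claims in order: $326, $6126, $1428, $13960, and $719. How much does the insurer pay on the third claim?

$1213.80

Claim 1 ($326): fully absorbed by the deductible. Patient pays $326; OOP now $326. Insurer: $326 − $326 = $0.
Claim 2 ($6126): $652 finishes the deductible; $5474 goes to coinsurance; 15% of $5474 = $821.10. Patient pays $1473.10; OOP now $1799.10. Plan pays $6126 − $1473.10 = $4652.90.
Claim 3 ($1428): deductible already satisfied, so patient's share is 15% × $1428 = $214.20. Patient owes $214.20 (running OOP $2013.30). Insurer: $1428 − $214.20 = $1213.80.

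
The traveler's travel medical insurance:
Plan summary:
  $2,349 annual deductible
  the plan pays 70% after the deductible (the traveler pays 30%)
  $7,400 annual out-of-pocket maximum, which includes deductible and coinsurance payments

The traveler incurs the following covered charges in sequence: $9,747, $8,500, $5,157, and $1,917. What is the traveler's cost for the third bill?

#1 ($9,747): $2,349 finishes the deductible; $7,398 goes to coinsurance; traveler's 30% is $2,219.40. Traveler pays $4,568.40; OOP now $4,568.40.
#2 ($8,500): deductible already satisfied, so traveler's share is 30% × $8,500 = $2,550. Traveler pays $2,550; OOP now $7,118.40.
#3 ($5,157): deductible met; 30% of $5,157 = $1,547.10. OOP would hit $8,665.50 > $7,400, so the cap limits the traveler to $7,400 − $7,118.40 = $281.60.

$281.60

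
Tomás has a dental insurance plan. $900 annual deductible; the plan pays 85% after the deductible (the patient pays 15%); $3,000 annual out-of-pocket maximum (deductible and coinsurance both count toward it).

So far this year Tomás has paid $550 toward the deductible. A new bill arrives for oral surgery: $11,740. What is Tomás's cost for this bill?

$550 of the $900 deductible is already met, leaving $350.
That leaves $11,740 − $350 = $11,390 for coinsurance.
Coinsurance: $11,390 × 15% = $1,708.50.
That puts the patient's cost at $350 + $1,708.50 = $2,058.50 before any cap.
Year-to-date out-of-pocket becomes $550 + $2,058.50 = $2,608.50, still under the $3,000 maximum, so no cap applies.

$2,058.50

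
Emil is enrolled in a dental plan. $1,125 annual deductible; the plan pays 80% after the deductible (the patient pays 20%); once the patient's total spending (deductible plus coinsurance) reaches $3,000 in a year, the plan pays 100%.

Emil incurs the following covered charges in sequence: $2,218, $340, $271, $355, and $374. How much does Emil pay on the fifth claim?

$74.80

#1 ($2,218): $1,125 finishes the deductible; $1,093 goes to coinsurance; patient's 20% is $218.60. Cost to patient: $1,343.60. OOP to date $1,343.60.
#2 ($340): 20% coinsurance on $340 = $68. Patient pays $68; OOP now $1,411.60.
#3 ($271): deductible already satisfied, so patient's share is 20% × $271 = $54.20. Patient owes $54.20 (running OOP $1,465.80).
#4 ($355): 20% coinsurance on $355 = $71. Cost to patient: $71. OOP to date $1,536.80.
#5 ($374): 20% coinsurance on $374 = $74.80. Cost to patient: $74.80. OOP to date $1,611.60.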